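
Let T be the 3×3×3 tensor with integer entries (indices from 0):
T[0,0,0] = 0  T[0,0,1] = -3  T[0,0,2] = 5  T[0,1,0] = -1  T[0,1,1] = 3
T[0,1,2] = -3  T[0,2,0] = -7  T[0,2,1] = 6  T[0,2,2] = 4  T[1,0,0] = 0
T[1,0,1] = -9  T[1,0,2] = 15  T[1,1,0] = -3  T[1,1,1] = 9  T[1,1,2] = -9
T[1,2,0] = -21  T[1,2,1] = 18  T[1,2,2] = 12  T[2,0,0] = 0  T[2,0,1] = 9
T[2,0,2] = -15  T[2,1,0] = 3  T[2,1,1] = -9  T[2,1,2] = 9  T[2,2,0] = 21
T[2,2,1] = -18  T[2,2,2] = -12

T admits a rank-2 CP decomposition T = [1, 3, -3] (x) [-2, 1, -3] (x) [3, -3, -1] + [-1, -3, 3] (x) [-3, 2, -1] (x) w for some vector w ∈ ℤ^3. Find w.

Subtract the known terms from T to get the rank-1 residual R = [-1, -3, 3] (x) [-3, 2, -1] (x) w, so R[i,j,k] = a[i]·b[j]·w[k]. Pick indices with nonzero a[0]·b[0] = (-1)·(-3) = 3. Only the fibre through (0,0,·) is needed: R[0,0,:] = T[0,0,:] − Σₗ aₗ[0]bₗ[0]cₗ = [0, -3, 5] − (1)·(-2)·[3, -3, -1] = [6, -9, 3]. Then w[k] = R[0,0,k] / 3 for each k, giving w = [6, -9, 3] / 3 = [2, -3, 1].

w = [2, -3, 1]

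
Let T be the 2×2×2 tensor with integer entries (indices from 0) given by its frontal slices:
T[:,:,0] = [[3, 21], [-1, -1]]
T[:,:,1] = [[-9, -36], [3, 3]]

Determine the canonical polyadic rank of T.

2

Lower bound: the mode-1 unfolding of T (rows indexed by i, columns by (j,k) = (0,0), (0,1), (1,0), (1,1)) is [[3, -9, 21, -36], [-1, 3, -1, 3]].
There the 2×2 minor on rows i ∈ {0, 1}, columns (j,k) ∈ {(0,0), (1,0)} is det [[3, 21], [-1, -1]] = 18 ≠ 0, so this unfolding has rank ≥ 2; CP rank is at least every unfolding rank, so rank(T) ≥ 2. (This is only a lower bound: in general the CP rank may exceed every unfolding rank, so we still need to exhibit 2 rank-1 terms summing to T.)
Upper bound — finding two terms. Write S_k = T[:,:,k] for the frontal slices: S₀ = [[3, 21], [-1, -1]], S₁ = [[-9, -36], [3, 3]].
If T = a₁ ⊗ b₁ ⊗ c₁ + a₂ ⊗ b₂ ⊗ c₂ then each S_k = c₁[k]·a₁b₁ᵀ + c₂[k]·a₂b₂ᵀ. S₀ and S₁ are linearly independent, so a₁b₁ᵀ and a₂b₂ᵀ must span the same plane of matrices: they are the rank-1 matrices of the form x·S₀ + y·S₁.
det(x·S₀ + y·S₁) is 18·x² − 81·xy + 81·y² = 9·(2·x − 3·y)(x − 3·y), vanishing at (x:y) = (3:2) and (3:1).
M₁ = 3·S₀ + 2·S₁ = [[-9, -9], [3, 3]] = (-3)·[3, -1][1, 1]ᵀ and M₂ = 3·S₀ + S₁ = [[0, 27], [0, 0]] = 27·[1, 0][0, 1]ᵀ, so take a₁ = [3, -1], b₁ = [1, 1], a₂ = [1, 0], b₂ = [0, 1].
Each slice is an integer combination of E₁ = a₁b₁ᵀ and E₂ = a₂b₂ᵀ: S₀ = E₁ + 18·E₂, S₁ = −3·E₁ − 27·E₂; reading off coefficients, c₁ = [1, -3] and c₂ = [18, -27].
Hence T = [3, -1] ⊗ [1, 1] ⊗ [1, -3] + [1, 0] ⊗ [0, 1] ⊗ [18, -27], so rank(T) ≤ 2.
These bounds meet, so rank(T) = 2.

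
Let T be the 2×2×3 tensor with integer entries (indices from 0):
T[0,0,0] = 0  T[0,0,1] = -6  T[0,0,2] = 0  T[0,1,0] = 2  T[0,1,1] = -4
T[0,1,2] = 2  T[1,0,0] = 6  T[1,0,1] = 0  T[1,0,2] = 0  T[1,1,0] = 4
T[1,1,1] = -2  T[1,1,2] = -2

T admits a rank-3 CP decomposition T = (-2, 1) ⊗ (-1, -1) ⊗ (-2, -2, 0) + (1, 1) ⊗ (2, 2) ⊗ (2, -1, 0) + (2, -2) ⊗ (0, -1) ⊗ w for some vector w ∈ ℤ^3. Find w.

Subtract the known terms from T to get the rank-1 residual R = (2, -2) ⊗ (0, -1) ⊗ w, so R[i,j,k] = a[i]·b[j]·w[k]. Pick indices with nonzero a[0]·b[1] = (2)·(-1) = -2. Only the fibre through (0,1,·) is needed: R[0,1,:] = T[0,1,:] − Σₗ aₗ[0]bₗ[1]cₗ = [2, -4, 2] − (-2)·(-1)·(-2, -2, 0) − (1)·(2)·(2, -1, 0) = [2, 2, 2]. Then w[k] = R[0,1,k] / -2 for each k, giving w = [2, 2, 2] / -2 = (-1, -1, -1).

w = (-1, -1, -1)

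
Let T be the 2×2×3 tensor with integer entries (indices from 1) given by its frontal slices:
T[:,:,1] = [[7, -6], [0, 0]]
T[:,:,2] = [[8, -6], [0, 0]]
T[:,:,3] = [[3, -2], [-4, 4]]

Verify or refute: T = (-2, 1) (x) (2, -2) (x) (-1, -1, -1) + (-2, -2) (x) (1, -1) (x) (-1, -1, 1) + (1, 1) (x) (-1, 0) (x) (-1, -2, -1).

Reconstruct entry (2,1,1) from the claimed factors: Σₗ aₗ[2]bₗ[1]cₗ[1] = (1)·(2)·(-1) + (-2)·(1)·(-1) + (1)·(-1)·(-1) = 1, but T[2,1,1] = 0. The claim is false.

No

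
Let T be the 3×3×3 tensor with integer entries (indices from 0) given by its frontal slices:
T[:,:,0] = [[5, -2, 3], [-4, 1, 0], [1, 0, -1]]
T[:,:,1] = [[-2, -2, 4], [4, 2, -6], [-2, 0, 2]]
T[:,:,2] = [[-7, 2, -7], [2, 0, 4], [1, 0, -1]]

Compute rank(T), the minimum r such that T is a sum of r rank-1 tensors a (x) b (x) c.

3

Lower bound: the mode-1 unfolding of T (rows indexed by i, columns by (j,k) = (0,0), (0,1), (0,2), (1,0), (1,1), (1,2), (2,0), (2,1), (2,2)) is [[5, -2, -7, -2, -2, 2, 3, 4, -7], [-4, 4, 2, 1, 2, 0, 0, -6, 4], [1, -2, 1, 0, 0, 0, -1, 2, -1]].
There the 3×3 minor on rows i ∈ {0, 1, 2}, columns (j,k) ∈ {(0,0), (0,1), (1,1)} is det [[5, -2, -2], [-4, 4, 2], [1, -2, 0]] = 8 ≠ 0, so this unfolding has rank ≥ 3; CP rank is at least every unfolding rank, so rank(T) ≥ 3. (Flattening ranks never certify an upper bound on CP rank; for that we must actually write T with 3 rank-1 terms.)
Upper bound: T is a sum of 3 rank-1 terms, T = [1, -2, 1] (x) [1, 0, -1] (x) [1, -2, 1] + [1, -1, 0] (x) [0, 1, -1] (x) [0, -2, -2] + [2, -1, 0] (x) [2, -1, 2] (x) [1, 0, -2] (one valid choice — decompositions are not unique — normalised so each a, b is primitive with positive first nonzero entry; check it by expanding all entries), so rank(T) ≤ 3.
These bounds meet, so rank(T) = 3.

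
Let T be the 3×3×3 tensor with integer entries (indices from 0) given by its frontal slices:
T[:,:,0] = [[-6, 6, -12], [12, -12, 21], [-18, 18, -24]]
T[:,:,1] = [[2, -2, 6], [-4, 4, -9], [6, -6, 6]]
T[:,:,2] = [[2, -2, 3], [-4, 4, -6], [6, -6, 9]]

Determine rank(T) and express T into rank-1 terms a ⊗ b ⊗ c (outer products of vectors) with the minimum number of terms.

Lower bound: the mode-2 unfolding of T (rows indexed by j, columns by (i,k) = (0,0), (0,1), (0,2), (1,0), (1,1), (1,2), (2,0), (2,1), (2,2)) is [[-6, 2, 2, 12, -4, -4, -18, 6, 6], [6, -2, -2, -12, 4, 4, 18, -6, -6], [-12, 6, 3, 21, -9, -6, -24, 6, 9]].
There the 2×2 minor on rows j ∈ {0, 2}, columns (i,k) ∈ {(0,0), (0,1)} is det [[-6, 2], [-12, 6]] = -12 ≠ 0, so this unfolding has rank ≥ 2; CP rank is at least every unfolding rank, so rank(T) ≥ 2. (Flattening ranks never certify an upper bound on CP rank; for that we must actually write T with 2 rank-1 terms.)
Upper bound — finding two terms. Write S_k = T[:,:,k] for the frontal slices: S₀ = [[-6, 6, -12], [12, -12, 21], [-18, 18, -24]], S₁ = [[2, -2, 6], [-4, 4, -9], [6, -6, 6]], S₂ = [[2, -2, 3], [-4, 4, -6], [6, -6, 9]].
If T = a₁ ⊗ b₁ ⊗ c₁ + a₂ ⊗ b₂ ⊗ c₂ then each S_k = c₁[k]·a₁b₁ᵀ + c₂[k]·a₂b₂ᵀ. S₀ and S₁ are linearly independent, so a₁b₁ᵀ and a₂b₂ᵀ must span the same plane of matrices: they are the rank-1 matrices of the form x·S₀ + y·S₁.
The 2×2 minor of x·S₀ + y·S₁ on rows {0,1}, columns {0,2} is 18·x² − 24·xy + 6·y² = 6·(3·x − y)(x − y), vanishing at (x:y) = (1:3) and (1:1).
M₁ = S₀ + 3·S₁ = [[0, 0, 6], [0, 0, -6], [0, 0, -6]] = 6·[1, -1, -1][0, 0, 1]ᵀ and M₂ = S₀ + S₁ = [[-4, 4, -6], [8, -8, 12], [-12, 12, -18]] = (-2)·[1, -2, 3][2, -2, 3]ᵀ, so take a₁ = [1, -1, -1], b₁ = [0, 0, 1], a₂ = [1, -2, 3], b₂ = [2, -2, 3].
Each slice is an integer combination of E₁ = a₁b₁ᵀ and E₂ = a₂b₂ᵀ: S₀ = −3·E₁ − 3·E₂, S₁ = 3·E₁ + E₂, S₂ = E₂; reading off coefficients, c₁ = [-3, 3, 0] and c₂ = [-3, 1, 1].
Hence T = [1, -1, -1] ⊗ [0, 0, 1] ⊗ [-3, 3, 0] + [1, -2, 3] ⊗ [2, -2, 3] ⊗ [-3, 1, 1], so rank(T) ≤ 2.
These bounds meet, so rank(T) = 2.

rank(T) = 2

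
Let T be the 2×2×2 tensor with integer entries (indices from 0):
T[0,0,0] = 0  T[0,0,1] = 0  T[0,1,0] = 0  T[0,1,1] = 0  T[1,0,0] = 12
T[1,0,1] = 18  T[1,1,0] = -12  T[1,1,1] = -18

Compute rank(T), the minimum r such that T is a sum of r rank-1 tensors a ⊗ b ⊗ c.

1

Lower bound: T ≠ 0 (e.g. T[1,0,0] = 12), so rank(T) ≥ 1.
Upper bound: the mode-1 fibre T[:,0,0] = [0, 12] gives a = [0, 1] (primitive direction); the mode-2 fibre T[1,:,0] = [12, -12] gives b = [1, -1]; then c[k] = T[1,0,k] / (a[1]·b[0]) = [12, 18] / 1 = [12, 18].
Expanding [0, 1] ⊗ [1, -1] ⊗ [12, 18] reproduces all 8 entries of T, so T = [0, 1] ⊗ [1, -1] ⊗ [12, 18] and rank(T) ≤ 1.
These bounds meet, so rank(T) = 1.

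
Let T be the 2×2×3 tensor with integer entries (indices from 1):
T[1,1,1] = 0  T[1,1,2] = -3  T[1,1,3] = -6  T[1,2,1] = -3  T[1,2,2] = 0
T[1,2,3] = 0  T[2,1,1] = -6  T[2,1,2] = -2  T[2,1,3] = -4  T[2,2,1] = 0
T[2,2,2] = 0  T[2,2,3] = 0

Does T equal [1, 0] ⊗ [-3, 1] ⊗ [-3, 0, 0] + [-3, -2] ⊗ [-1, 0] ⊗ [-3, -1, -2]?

Reconstruct entrywise from the claimed factors. For example, T[2,2,3] = 0 and Σₗ aₗ[2]bₗ[2]cₗ[3] = (0)·(1)·(0) + (-2)·(0)·(-2) = 0; checking all 12 entries, every one matches. The claim holds.

Yes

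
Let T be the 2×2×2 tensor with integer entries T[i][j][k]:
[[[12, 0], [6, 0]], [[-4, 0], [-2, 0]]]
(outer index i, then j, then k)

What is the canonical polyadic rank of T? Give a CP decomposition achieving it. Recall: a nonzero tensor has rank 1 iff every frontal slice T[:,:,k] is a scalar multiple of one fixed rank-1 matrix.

Lower bound: T ≠ 0 (e.g. T[0,0,0] = 12), so rank(T) ≥ 1.
Upper bound: if T = a ⊗ b ⊗ c then every fibre of T is a multiple of the corresponding factor, so read the factors off the fibres through the nonzero entry T[0,0,0] = 12.
The mode-1 fibre T[:,0,0] = [12, -4] gives a = [3, -1] (primitive direction); the mode-2 fibre T[0,:,0] = [12, 6] gives b = [2, 1]; then c[k] = T[0,0,k] / (a[0]·b[0]) = [12, 0] / 6 = [2, 0].
Expanding [3, -1] ⊗ [2, 1] ⊗ [2, 0] reproduces all 8 entries of T, so T = [3, -1] ⊗ [2, 1] ⊗ [2, 0] and rank(T) ≤ 1.
These bounds meet, so rank(T) = 1.
Check entry T[1,0,0] = -4: (-1)·(2)·(2) = -4.

rank(T) = 1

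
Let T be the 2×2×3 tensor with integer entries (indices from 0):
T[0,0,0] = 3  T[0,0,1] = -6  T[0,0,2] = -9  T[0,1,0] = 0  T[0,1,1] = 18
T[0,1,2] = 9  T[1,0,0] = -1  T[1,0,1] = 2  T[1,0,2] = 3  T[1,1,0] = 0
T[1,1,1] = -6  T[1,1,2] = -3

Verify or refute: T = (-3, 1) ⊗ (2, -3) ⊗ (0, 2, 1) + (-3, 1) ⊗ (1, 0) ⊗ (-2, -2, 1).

Reconstruct entry (0,0,0) from the claimed factors: Σₗ aₗ[0]bₗ[0]cₗ[0] = (-3)·(2)·(0) + (-3)·(1)·(-2) = 6, but T[0,0,0] = 3. The claim is false.

No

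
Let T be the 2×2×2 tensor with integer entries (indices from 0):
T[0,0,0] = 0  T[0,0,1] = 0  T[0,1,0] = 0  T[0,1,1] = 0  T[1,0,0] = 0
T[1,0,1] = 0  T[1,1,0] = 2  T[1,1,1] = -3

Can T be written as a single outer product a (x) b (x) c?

Yes

The mode-1 fibre T[:,1,0] = [0, 2] gives a = (0, 1) (primitive direction); the mode-2 fibre T[1,:,0] = [0, 2] gives b = (0, 1); then c[k] = T[1,1,k] / (a[1]·b[1]) = [2, -3] / 1 = (2, -3).
Expanding (0, 1) (x) (0, 1) (x) (2, -3) reproduces all 8 entries of T, so T = (0, 1) (x) (0, 1) (x) (2, -3) and rank(T) ≤ 1.
Equivalently every frontal slice T[:,:,k] is c[k] times the rank-1 matrix (0, 1) (x) (0, 1). So T has rank 1 (it is nonzero).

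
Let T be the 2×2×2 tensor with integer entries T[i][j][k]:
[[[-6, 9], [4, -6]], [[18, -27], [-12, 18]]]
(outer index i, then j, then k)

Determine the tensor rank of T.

1

Lower bound: T ≠ 0 (e.g. T[0,0,0] = -6), so rank(T) ≥ 1.
Upper bound: the mode-1 fibre T[:,0,0] = [-6, 18] gives a = [1, -3] (primitive direction); the mode-2 fibre T[0,:,0] = [-6, 4] gives b = [3, -2]; then c[k] = T[0,0,k] / (a[0]·b[0]) = [-6, 9] / 3 = [-2, 3].
Expanding [1, -3] ⊗ [3, -2] ⊗ [-2, 3] reproduces all 8 entries of T, so T = [1, -3] ⊗ [3, -2] ⊗ [-2, 3] and rank(T) ≤ 1.
These bounds meet, so rank(T) = 1.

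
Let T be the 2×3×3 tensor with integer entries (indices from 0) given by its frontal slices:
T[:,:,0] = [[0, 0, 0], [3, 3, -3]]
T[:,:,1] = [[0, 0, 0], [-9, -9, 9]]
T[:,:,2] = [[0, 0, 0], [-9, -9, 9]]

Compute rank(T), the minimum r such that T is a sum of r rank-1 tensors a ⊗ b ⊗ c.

1

Lower bound: T ≠ 0 (e.g. T[1,0,0] = 3), so rank(T) ≥ 1.
Upper bound: if T = a ⊗ b ⊗ c then every fibre of T is a multiple of the corresponding factor, so read the factors off the fibres through the nonzero entry T[1,0,0] = 3.
The mode-1 fibre T[:,0,0] = [0, 3] gives a = [0, 1] (primitive direction); the mode-2 fibre T[1,:,0] = [3, 3, -3] gives b = [1, 1, -1]; then c[k] = T[1,0,k] / (a[1]·b[0]) = [3, -9, -9] / 1 = [3, -9, -9].
Expanding [0, 1] ⊗ [1, 1, -1] ⊗ [3, -9, -9] reproduces all 18 entries of T, so T = [0, 1] ⊗ [1, 1, -1] ⊗ [3, -9, -9] and rank(T) ≤ 1.
These bounds meet, so rank(T) = 1.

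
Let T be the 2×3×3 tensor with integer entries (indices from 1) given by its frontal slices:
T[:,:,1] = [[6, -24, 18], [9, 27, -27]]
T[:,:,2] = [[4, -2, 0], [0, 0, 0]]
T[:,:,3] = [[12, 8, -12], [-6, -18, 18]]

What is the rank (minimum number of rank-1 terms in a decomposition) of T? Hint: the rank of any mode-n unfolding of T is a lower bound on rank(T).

Lower bound: the mode-3 unfolding of T (rows indexed by k, columns by (i,j) = (1,1), (1,2), (1,3), (2,1), (2,2), (2,3)) is [[6, -24, 18, 9, 27, -27], [4, -2, 0, 0, 0, 0], [12, 8, -12, -6, -18, 18]].
There the 2×2 minor on rows k ∈ {1, 2}, columns (i,j) ∈ {(1,1), (1,2)} is det [[6, -24], [4, -2]] = 84 ≠ 0, so this unfolding has rank ≥ 2; CP rank is at least every unfolding rank, so rank(T) ≥ 2. (This is only a lower bound: in general the CP rank may exceed every unfolding rank, so we still need to exhibit 2 rank-1 terms summing to T.)
Upper bound — finding two terms. Write S_k = T[:,:,k] for the frontal slices: S₁ = [[6, -24, 18], [9, 27, -27]], S₂ = [[4, -2, 0], [0, 0, 0]], S₃ = [[12, 8, -12], [-6, -18, 18]].
If T = a₁ ⊗ b₁ ⊗ c₁ + a₂ ⊗ b₂ ⊗ c₂ then each S_k = c₁[k]·a₁b₁ᵀ + c₂[k]·a₂b₂ᵀ. S₁ and S₂ are linearly independent, so a₁b₁ᵀ and a₂b₂ᵀ must span the same plane of matrices: they are the rank-1 matrices of the form x·S₁ + y·S₂.
The 2×2 minor of x·S₁ + y·S₂ on rows {1,2}, columns {1,2} is 378·x² + 126·xy = 126·(3·x + y)(x), vanishing at (x:y) = (1:-3) and (0:1).
M₁ = S₁ − 3·S₂ = [[-6, -18, 18], [9, 27, -27]] = (-3)·(2, -3)(1, 3, -3)ᵀ and M₂ = S₂ = [[4, -2, 0], [0, 0, 0]] = 2·(1, 0)(2, -1, 0)ᵀ, so take a₁ = (2, -3), b₁ = (1, 3, -3), a₂ = (1, 0), b₂ = (2, -1, 0).
Each slice is an integer combination of E₁ = a₁b₁ᵀ and E₂ = a₂b₂ᵀ: S₁ = −3·E₁ + 6·E₂, S₂ = 2·E₂, S₃ = 2·E₁ + 4·E₂; reading off coefficients, c₁ = (-3, 0, 2) and c₂ = (6, 2, 4).
Hence T = (2, -3) ⊗ (1, 3, -3) ⊗ (-3, 0, 2) + (1, 0) ⊗ (2, -1, 0) ⊗ (6, 2, 4), so rank(T) ≤ 2.
These bounds meet, so rank(T) = 2.

2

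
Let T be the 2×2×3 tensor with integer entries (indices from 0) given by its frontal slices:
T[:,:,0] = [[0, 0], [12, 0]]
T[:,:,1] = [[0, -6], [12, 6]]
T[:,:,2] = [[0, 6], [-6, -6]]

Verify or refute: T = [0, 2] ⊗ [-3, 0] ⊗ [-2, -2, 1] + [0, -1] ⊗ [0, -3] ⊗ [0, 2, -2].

Reconstruct entry (0,1,1) from the claimed factors: Σₗ aₗ[0]bₗ[1]cₗ[1] = (0)·(0)·(-2) + (0)·(-3)·(2) = 0, but T[0,1,1] = -6. The claim is false.

No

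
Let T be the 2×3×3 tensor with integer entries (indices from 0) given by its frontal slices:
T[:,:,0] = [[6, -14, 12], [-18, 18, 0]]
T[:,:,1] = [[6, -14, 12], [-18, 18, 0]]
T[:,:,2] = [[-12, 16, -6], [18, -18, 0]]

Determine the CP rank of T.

Lower bound: the mode-3 unfolding of T (rows indexed by k, columns by (i,j) = (0,0), (0,1), (0,2), (1,0), (1,1), (1,2)) is [[6, -14, 12, -18, 18, 0], [6, -14, 12, -18, 18, 0], [-12, 16, -6, 18, -18, 0]].
There the 2×2 minor on rows k ∈ {0, 2}, columns (i,j) ∈ {(0,0), (0,1)} is det [[6, -14], [-12, 16]] = -72 ≠ 0, so this unfolding has rank ≥ 2; CP rank is at least every unfolding rank, so rank(T) ≥ 2. (Unfolding ranks only ever bound the CP rank from below — rank(T) can be strictly larger than all of them — so the matching upper bound has to come from an explicit 2-term decomposition.)
Upper bound — finding two terms. Write S_k = T[:,:,k] for the frontal slices: S₀ = [[6, -14, 12], [-18, 18, 0]], S₁ = [[6, -14, 12], [-18, 18, 0]], S₂ = [[-12, 16, -6], [18, -18, 0]].
If T = a₁ ⊗ b₁ ⊗ c₁ + a₂ ⊗ b₂ ⊗ c₂ then each S_k = c₁[k]·a₁b₁ᵀ + c₂[k]·a₂b₂ᵀ. S₀ and S₂ are linearly independent, so a₁b₁ᵀ and a₂b₂ᵀ must span the same plane of matrices: they are the rank-1 matrices of the form x·S₀ + y·S₂.
The 2×2 minor of x·S₀ + y·S₂ on rows {0,1}, columns {0,1} is −144·x² + 216·xy − 72·y² = (-72)·(2·x − y)(x − y), vanishing at (x:y) = (1:2) and (1:1).
M₁ = S₀ + 2·S₂ = [[-18, 18, 0], [18, -18, 0]] = (-18)·[1, -1][1, -1, 0]ᵀ and M₂ = S₀ + S₂ = [[-6, 2, 6], [0, 0, 0]] = (-2)·[1, 0][3, -1, -3]ᵀ, so take a₁ = [1, -1], b₁ = [1, -1, 0], a₂ = [1, 0], b₂ = [3, -1, -3].
Each slice is an integer combination of E₁ = a₁b₁ᵀ and E₂ = a₂b₂ᵀ: S₀ = 18·E₁ − 4·E₂, S₁ = 18·E₁ − 4·E₂, S₂ = −18·E₁ + 2·E₂; reading off coefficients, c₁ = [18, 18, -18] and c₂ = [-4, -4, 2].
Hence T = [1, -1] ⊗ [1, -1, 0] ⊗ [18, 18, -18] + [1, 0] ⊗ [3, -1, -3] ⊗ [-4, -4, 2], so rank(T) ≤ 2.
These bounds meet, so rank(T) = 2.

2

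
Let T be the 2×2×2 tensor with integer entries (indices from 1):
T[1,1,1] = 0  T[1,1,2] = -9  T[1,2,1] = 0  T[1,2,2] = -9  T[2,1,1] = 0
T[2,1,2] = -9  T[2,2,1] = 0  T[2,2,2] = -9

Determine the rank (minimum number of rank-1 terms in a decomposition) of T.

Lower bound: T ≠ 0 (e.g. T[1,1,2] = -9), so rank(T) ≥ 1.
Upper bound: if T = a (x) b (x) c then every fibre of T is a multiple of the corresponding factor, so read the factors off the fibres through the nonzero entry T[1,1,2] = -9.
The mode-1 fibre T[:,1,2] = [-9, -9] gives a = (1, 1) (primitive direction); the mode-2 fibre T[1,:,2] = [-9, -9] gives b = (1, 1); then c[k] = T[1,1,k] / (a[1]·b[1]) = [0, -9] / 1 = (0, -9).
Expanding (1, 1) (x) (1, 1) (x) (0, -9) reproduces all 8 entries of T, so T = (1, 1) (x) (1, 1) (x) (0, -9) and rank(T) ≤ 1.
These bounds meet, so rank(T) = 1.

1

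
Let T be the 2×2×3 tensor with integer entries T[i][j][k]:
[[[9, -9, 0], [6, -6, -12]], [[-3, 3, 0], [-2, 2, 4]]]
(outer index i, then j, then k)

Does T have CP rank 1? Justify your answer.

No

The mode-3 unfolding of T (rows indexed by k, columns by (i,j) = (0,0), (0,1), (1,0), (1,1)) is [[9, 6, -3, -2], [-9, -6, 3, 2], [0, -12, 0, 4]].
There the 2×2 minor on rows k ∈ {0, 2}, columns (i,j) ∈ {(0,0), (0,1)} is det [[9, 6], [0, -12]] = -108 ≠ 0, so this unfolding has rank ≥ 2; CP rank is at least every unfolding rank, so rank(T) ≥ 2.
In particular rank(T) ≥ 2 > 1, so T is not rank-1.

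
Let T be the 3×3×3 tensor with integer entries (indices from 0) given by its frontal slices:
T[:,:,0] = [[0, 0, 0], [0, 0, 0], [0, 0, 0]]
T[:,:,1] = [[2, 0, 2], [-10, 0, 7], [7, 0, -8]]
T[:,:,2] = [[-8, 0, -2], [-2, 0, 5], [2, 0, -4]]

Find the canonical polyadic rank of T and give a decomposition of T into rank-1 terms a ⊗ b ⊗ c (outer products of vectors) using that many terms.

rank(T) = 3

Lower bound: in the mode-1 unfolding of T (rows indexed by i, columns by (j,k)) the 3×3 minor on rows i ∈ {0, 1, 2}, columns (j,k) ∈ {(0,1), (0,2), (2,1)} is det [[2, -8, 2], [-10, -2, 7], [7, 2, -8]] = 240 ≠ 0, so that unfolding has rank ≥ 3 and hence rank(T) ≥ 3 (CP rank is at least every unfolding rank, though it can be larger).
Upper bound: T is a sum of 3 rank-1 terms, T = [0, 1, -1] ⊗ [1, 0, -1] ⊗ [0, -8, -4] + [2, -1, 0] ⊗ [2, 0, 1] ⊗ [0, 1, -1] + [2, 0, 1] ⊗ [1, 0, 0] ⊗ [0, -1, -2] (written with every a and b primitive with positive leading entry and the scale carried by c; CP decompositions are not unique, and this one is verified by expanding entrywise), so rank(T) ≤ 3.
These bounds meet, so rank(T) = 3.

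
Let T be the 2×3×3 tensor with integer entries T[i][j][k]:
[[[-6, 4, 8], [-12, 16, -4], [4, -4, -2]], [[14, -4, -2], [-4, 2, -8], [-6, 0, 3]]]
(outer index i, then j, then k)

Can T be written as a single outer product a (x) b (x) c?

No

The mode-3 unfolding of T (rows indexed by k, columns by (i,j) = (0,0), (0,1), (0,2), (1,0), (1,1), (1,2)) is [[-6, -12, 4, 14, -4, -6], [4, 16, -4, -4, 2, 0], [8, -4, -2, -2, -8, 3]].
There the 3×3 minor on rows k ∈ {0, 1, 2}, columns (i,j) ∈ {(0,0), (0,1), (1,0)} is det [[-6, -12, 14], [4, 16, -4], [8, -4, -2]] = -1440 ≠ 0, so this unfolding has rank ≥ 3; CP rank is at least every unfolding rank, so rank(T) ≥ 3.
In particular rank(T) ≥ 3 > 1, so T is not rank-1.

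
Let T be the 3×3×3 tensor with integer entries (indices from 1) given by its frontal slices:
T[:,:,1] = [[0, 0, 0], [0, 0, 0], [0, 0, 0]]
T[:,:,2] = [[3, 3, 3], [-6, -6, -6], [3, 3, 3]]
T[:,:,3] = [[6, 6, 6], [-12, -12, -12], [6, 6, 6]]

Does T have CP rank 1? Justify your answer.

If T = a ⊗ b ⊗ c then every fibre of T is a multiple of the corresponding factor, so read the factors off the fibres through the nonzero entry T[1,1,2] = 3.
The mode-1 fibre T[:,1,2] = [3, -6, 3] gives a = [1, -2, 1] (primitive direction); the mode-2 fibre T[1,:,2] = [3, 3, 3] gives b = [1, 1, 1]; then c[k] = T[1,1,k] / (a[1]·b[1]) = [0, 3, 6] / 1 = [0, 3, 6].
Expanding [1, -2, 1] ⊗ [1, 1, 1] ⊗ [0, 3, 6] reproduces all 27 entries of T, so T = [1, -2, 1] ⊗ [1, 1, 1] ⊗ [0, 3, 6] and rank(T) ≤ 1.
Equivalently every frontal slice T[:,:,k] is c[k] times the rank-1 matrix [1, -2, 1] ⊗ [1, 1, 1]. So T has rank 1 (it is nonzero).

Yes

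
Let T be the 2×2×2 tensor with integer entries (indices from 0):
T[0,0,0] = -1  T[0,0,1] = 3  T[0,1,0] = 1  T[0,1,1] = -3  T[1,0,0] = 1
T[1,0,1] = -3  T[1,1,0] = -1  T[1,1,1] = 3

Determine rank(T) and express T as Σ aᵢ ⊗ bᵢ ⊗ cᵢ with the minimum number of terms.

Lower bound: T ≠ 0 (e.g. T[0,0,0] = -1), so rank(T) ≥ 1.
Upper bound: the mode-1 fibre T[:,0,0] = [-1, 1] gives a = [1, -1] (primitive direction); the mode-2 fibre T[0,:,0] = [-1, 1] gives b = [1, -1]; then c[k] = T[0,0,k] / (a[0]·b[0]) = [-1, 3] / 1 = [-1, 3].
Expanding [1, -1] ⊗ [1, -1] ⊗ [-1, 3] reproduces all 8 entries of T, so T = [1, -1] ⊗ [1, -1] ⊗ [-1, 3] and rank(T) ≤ 1.
These bounds meet, so rank(T) = 1.

rank(T) = 1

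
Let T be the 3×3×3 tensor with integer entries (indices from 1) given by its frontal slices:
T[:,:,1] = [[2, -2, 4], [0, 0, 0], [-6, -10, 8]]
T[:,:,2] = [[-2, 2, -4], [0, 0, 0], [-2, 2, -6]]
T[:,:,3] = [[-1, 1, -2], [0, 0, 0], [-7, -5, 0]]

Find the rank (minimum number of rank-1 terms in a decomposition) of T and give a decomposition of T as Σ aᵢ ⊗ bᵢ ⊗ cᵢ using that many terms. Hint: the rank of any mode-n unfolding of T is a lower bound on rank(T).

Lower bound: the mode-2 unfolding of T (rows indexed by j, columns by (i,k) = (1,1), (1,2), (1,3), (2,1), (2,2), (2,3), (3,1), (3,2), (3,3)) is [[2, -2, -1, 0, 0, 0, -6, -2, -7], [-2, 2, 1, 0, 0, 0, -10, 2, -5], [4, -4, -2, 0, 0, 0, 8, -6, 0]].
There the 3×3 minor on rows j ∈ {1, 2, 3}, columns (i,k) ∈ {(1,1), (3,1), (3,2)} is det [[2, -6, -2], [-2, -10, 2], [4, 8, -6]] = 64 ≠ 0, so this unfolding has rank ≥ 3; CP rank is at least every unfolding rank, so rank(T) ≥ 3. (Flattening ranks never certify an upper bound on CP rank; for that we must actually write T with 3 rank-1 terms.)
Upper bound: T is a sum of 3 rank-1 terms, T = [0, 0, 1] ⊗ [1, 1, 0] ⊗ [0, -4, -2] + [0, 0, 1] ⊗ [2, 2, -1] ⊗ [-4, 2, -2] + [1, 0, 1] ⊗ [1, -1, 2] ⊗ [2, -2, -1] (one valid choice — decompositions are not unique — normalised so each a, b is primitive with positive first nonzero entry; check it by expanding all entries), so rank(T) ≤ 3.
These bounds meet, so rank(T) = 3.
Check entry T[1,2,3] = 1: (0)·(1)·(-2) + (0)·(2)·(-2) + (1)·(-1)·(-1) = 1.

rank(T) = 3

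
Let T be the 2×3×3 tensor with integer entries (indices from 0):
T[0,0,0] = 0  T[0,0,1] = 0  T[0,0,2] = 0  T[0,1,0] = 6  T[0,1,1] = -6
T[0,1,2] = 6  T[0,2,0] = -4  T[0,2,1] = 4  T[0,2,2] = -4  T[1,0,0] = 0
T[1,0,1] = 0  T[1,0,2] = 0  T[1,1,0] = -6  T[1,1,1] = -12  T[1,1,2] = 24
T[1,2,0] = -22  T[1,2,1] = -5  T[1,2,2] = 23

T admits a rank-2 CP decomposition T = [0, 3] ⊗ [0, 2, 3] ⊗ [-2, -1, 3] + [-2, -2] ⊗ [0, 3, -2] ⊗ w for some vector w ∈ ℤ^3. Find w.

w = [-1, 1, -1]

Subtract the known terms from T to get the rank-1 residual R = [-2, -2] ⊗ [0, 3, -2] ⊗ w, so R[i,j,k] = a[i]·b[j]·w[k]. Pick indices with nonzero a[0]·b[1] = (-2)·(3) = -6. Only the fibre through (0,1,·) is needed: R[0,1,:] = T[0,1,:] − Σₗ aₗ[0]bₗ[1]cₗ = [6, -6, 6] − (0)·(2)·[-2, -1, 3] = [6, -6, 6]. Then w[k] = R[0,1,k] / -6 for each k, giving w = [6, -6, 6] / -6 = [-1, 1, -1].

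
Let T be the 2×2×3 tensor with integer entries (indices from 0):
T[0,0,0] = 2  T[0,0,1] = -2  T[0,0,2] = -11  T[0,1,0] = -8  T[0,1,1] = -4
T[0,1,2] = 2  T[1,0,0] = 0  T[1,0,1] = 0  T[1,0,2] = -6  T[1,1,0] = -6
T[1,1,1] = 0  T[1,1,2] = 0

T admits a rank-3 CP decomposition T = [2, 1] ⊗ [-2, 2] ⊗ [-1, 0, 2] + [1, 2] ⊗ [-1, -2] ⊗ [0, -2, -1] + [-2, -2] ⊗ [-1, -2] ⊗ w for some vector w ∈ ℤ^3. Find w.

Subtract the known terms from T to get the rank-1 residual R = [-2, -2] ⊗ [-1, -2] ⊗ w, so R[i,j,k] = a[i]·b[j]·w[k]. Pick indices with nonzero a[0]·b[0] = (-2)·(-1) = 2. Only the fibre through (0,0,·) is needed: R[0,0,:] = T[0,0,:] − Σₗ aₗ[0]bₗ[0]cₗ = [2, -2, -11] − (2)·(-2)·[-1, 0, 2] − (1)·(-1)·[0, -2, -1] = [-2, -4, -4]. Then w[k] = R[0,0,k] / 2 for each k, giving w = [-2, -4, -4] / 2 = [-1, -2, -2].

w = [-1, -2, -2]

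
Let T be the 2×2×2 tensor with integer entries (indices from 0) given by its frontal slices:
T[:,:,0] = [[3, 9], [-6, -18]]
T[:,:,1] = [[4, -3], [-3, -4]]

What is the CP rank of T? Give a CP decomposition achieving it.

Lower bound: the mode-3 unfolding of T (rows indexed by k, columns by (i,j) = (0,0), (0,1), (1,0), (1,1)) is [[3, 9, -6, -18], [4, -3, -3, -4]].
There the 2×2 minor on rows k ∈ {0, 1}, columns (i,j) ∈ {(0,0), (0,1)} is det [[3, 9], [4, -3]] = -45 ≠ 0, so this unfolding has rank ≥ 2; CP rank is at least every unfolding rank, so rank(T) ≥ 2. (This is only a lower bound: in general the CP rank may exceed every unfolding rank, so we still need to exhibit 2 rank-1 terms summing to T.)
Upper bound — finding two terms. Write S_k = T[:,:,k] for the frontal slices: S₀ = [[3, 9], [-6, -18]], S₁ = [[4, -3], [-3, -4]].
If T = a₁ ⊗ b₁ ⊗ c₁ + a₂ ⊗ b₂ ⊗ c₂ then each S_k = c₁[k]·a₁b₁ᵀ + c₂[k]·a₂b₂ᵀ. S₀ and S₁ are linearly independent, so a₁b₁ᵀ and a₂b₂ᵀ must span the same plane of matrices: they are the rank-1 matrices of the form x·S₀ + y·S₁.
det(x·S₀ + y·S₁) is −75·xy − 25·y² = (-25)·(y)(3·x + y), vanishing at (x:y) = (1:0) and (1:-3).
M₁ = S₀ = [[3, 9], [-6, -18]] = 3·[1, -2][1, 3]ᵀ and M₂ = S₀ − 3·S₁ = [[-9, 18], [3, -6]] = (-3)·[3, -1][1, -2]ᵀ, so take a₁ = [1, -2], b₁ = [1, 3], a₂ = [3, -1], b₂ = [1, -2].
Each slice is an integer combination of E₁ = a₁b₁ᵀ and E₂ = a₂b₂ᵀ: S₀ = 3·E₁, S₁ = E₁ + E₂; reading off coefficients, c₁ = [3, 1] and c₂ = [0, 1].
Hence T = [1, -2] ⊗ [1, 3] ⊗ [3, 1] + [3, -1] ⊗ [1, -2] ⊗ [0, 1], so rank(T) ≤ 2.
These bounds meet, so rank(T) = 2.
Check entry T[0,0,0] = 3: (1)·(1)·(3) + (3)·(1)·(0) = 3.

rank(T) = 2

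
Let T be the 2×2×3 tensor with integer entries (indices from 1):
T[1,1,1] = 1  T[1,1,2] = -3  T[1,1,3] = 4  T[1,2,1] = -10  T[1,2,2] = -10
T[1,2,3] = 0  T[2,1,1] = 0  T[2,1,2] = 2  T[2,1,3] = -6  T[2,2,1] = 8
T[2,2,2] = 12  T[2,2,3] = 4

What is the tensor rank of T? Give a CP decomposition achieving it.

Lower bound: the mode-3 unfolding of T (rows indexed by k, columns by (i,j) = (1,1), (1,2), (2,1), (2,2)) is [[1, -10, 0, 8], [-3, -10, 2, 12], [4, 0, -6, 4]].
There the 3×3 minor on rows k ∈ {1, 2, 3}, columns (i,j) ∈ {(1,1), (1,2), (2,1)} is det [[1, -10, 0], [-3, -10, 2], [4, 0, -6]] = 160 ≠ 0, so this unfolding has rank ≥ 3; CP rank is at least every unfolding rank, so rank(T) ≥ 3. (Unfolding ranks only ever bound the CP rank from below — rank(T) can be strictly larger than all of them — so the matching upper bound has to come from an explicit 3-term decomposition.)
Upper bound: T is a sum of 3 rank-1 terms, T = (1, -2) ⊗ (1, -2) ⊗ (-1, 1, 2) + (1, -1) ⊗ (1, -2) ⊗ (4, 0, 0) + (1, -1) ⊗ (1, 2) ⊗ (-2, -4, 2) (written with every a and b primitive with positive leading entry and the scale carried by c; CP decompositions are not unique, and this one is verified by expanding entrywise), so rank(T) ≤ 3.
These bounds meet, so rank(T) = 3.

rank(T) = 3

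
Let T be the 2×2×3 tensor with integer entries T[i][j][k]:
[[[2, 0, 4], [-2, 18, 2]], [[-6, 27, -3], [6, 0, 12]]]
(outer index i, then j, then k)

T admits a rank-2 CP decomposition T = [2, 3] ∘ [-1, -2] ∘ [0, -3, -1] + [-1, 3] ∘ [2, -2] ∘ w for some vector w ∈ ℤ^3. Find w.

Subtract the known terms from T to get the rank-1 residual R = [-1, 3] ∘ [2, -2] ∘ w, so R[i,j,k] = a[i]·b[j]·w[k]. Pick indices with nonzero a[0]·b[0] = (-1)·(2) = -2. Only the fibre through (0,0,·) is needed: R[0,0,:] = T[0,0,:] − Σₗ aₗ[0]bₗ[0]cₗ = [2, 0, 4] − (2)·(-1)·[0, -3, -1] = [2, -6, 2]. Then w[k] = R[0,0,k] / -2 for each k, giving w = [2, -6, 2] / -2 = [-1, 3, -1].

w = [-1, 3, -1]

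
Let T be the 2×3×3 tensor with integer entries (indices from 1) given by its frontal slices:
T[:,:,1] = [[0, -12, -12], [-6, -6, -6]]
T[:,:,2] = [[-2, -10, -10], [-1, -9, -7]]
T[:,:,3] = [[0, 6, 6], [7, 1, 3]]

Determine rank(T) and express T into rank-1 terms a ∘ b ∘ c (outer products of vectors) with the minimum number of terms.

rank(T) = 3

Lower bound: the mode-3 unfolding of T (rows indexed by k, columns by (i,j) = (1,1), (1,2), (1,3), (2,1), (2,2), (2,3)) is [[0, -12, -12, -6, -6, -6], [-2, -10, -10, -1, -9, -7], [0, 6, 6, 7, 1, 3]].
There the 3×3 minor on rows k ∈ {1, 2, 3}, columns (i,j) ∈ {(1,1), (1,2), (2,1)} is det [[0, -12, -6], [-2, -10, -1], [0, 6, 7]] = -96 ≠ 0, so this unfolding has rank ≥ 3; CP rank is at least every unfolding rank, so rank(T) ≥ 3. (This is only a lower bound: in general the CP rank may exceed every unfolding rank, so we still need to exhibit 3 rank-1 terms summing to T.)
Upper bound: T is a sum of 3 rank-1 terms, T = [0, 1] ∘ [2, -1, 0] ∘ [0, 2, 2] + [1, 1] ∘ [1, 2, 2] ∘ [-4, -4, 2] + [2, -1] ∘ [1, -1, -1] ∘ [2, 1, -1] (written with every a and b primitive with positive leading entry and the scale carried by c; CP decompositions are not unique, and this one is verified by expanding entrywise), so rank(T) ≤ 3.
These bounds meet, so rank(T) = 3.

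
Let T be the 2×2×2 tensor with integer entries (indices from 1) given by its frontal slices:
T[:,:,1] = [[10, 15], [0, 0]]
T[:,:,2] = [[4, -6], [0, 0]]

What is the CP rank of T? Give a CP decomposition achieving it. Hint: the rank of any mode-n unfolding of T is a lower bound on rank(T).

rank(T) = 2

Lower bound: the mode-3 unfolding of T (rows indexed by k, columns by (i,j) = (1,1), (1,2), (2,1), (2,2)) is [[10, 15, 0, 0], [4, -6, 0, 0]].
There the 2×2 minor on rows k ∈ {1, 2}, columns (i,j) ∈ {(1,1), (1,2)} is det [[10, 15], [4, -6]] = -120 ≠ 0, so this unfolding has rank ≥ 2; CP rank is at least every unfolding rank, so rank(T) ≥ 2. (This is only a lower bound: in general the CP rank may exceed every unfolding rank, so we still need to exhibit 2 rank-1 terms summing to T.)
Upper bound — finding two terms. Every mode-1 slice of T is a multiple of one matrix: T[i,:,:] = a[i]·M with a = (1, 0) and M = [[10, 4], [15, -6]] (rows indexed by j, columns by k). So it suffices to write M as a sum of two rank-1 matrices.
Splitting M by its rows (j = 1, 2), M = (1, 0)(10, 4)ᵀ + (0, 1)(15, -6)ᵀ.
Hence T = (1, 0) (x) (1, 0) (x) (10, 4) + (1, 0) (x) (0, 1) (x) (15, -6), so rank(T) ≤ 2.
These bounds meet, so rank(T) = 2.
Check entry T[2,2,1] = 0: (0)·(0)·(10) + (0)·(1)·(15) = 0.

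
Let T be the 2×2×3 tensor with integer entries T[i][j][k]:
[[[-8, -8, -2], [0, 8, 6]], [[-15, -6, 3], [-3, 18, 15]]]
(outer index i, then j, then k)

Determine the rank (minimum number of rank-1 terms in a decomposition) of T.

Lower bound: in the mode-1 unfolding of T (rows indexed by i, columns by (j,k)) the 2×2 minor on rows i ∈ {0, 1}, columns (j,k) ∈ {(0,0), (0,1)} is det [[-8, -8], [-15, -6]] = -72 ≠ 0, so that unfolding has rank ≥ 2 and hence rank(T) ≥ 2 (CP rank is at least every unfolding rank, though it can be larger).
Upper bound: with S_k = T[:,:,k], the two rank-1 terms a₁b₁ᵀ, a₂b₂ᵀ are the rank-1 members of the pencil x·S₀ + y·S₁.
det(x·S₀ + y·S₁) is 24·x² − 96·y² = 24·(x − 2·y)(x + 2·y), vanishing at (x:y) = (2:1) and (2:-1).
M₁ = 2·S₀ + S₁ = [[-24, 8], [-36, 12]] = (-4)·[2, 3][3, -1]ᵀ and M₂ = 2·S₀ − S₁ = [[-8, -8], [-24, -24]] = (-8)·[1, 3][1, 1]ᵀ, so take a₁ = [2, 3], b₁ = [3, -1], a₂ = [1, 3], b₂ = [1, 1].
Each slice is an integer combination of E₁ = a₁b₁ᵀ and E₂ = a₂b₂ᵀ: S₀ = −E₁ − 2·E₂, S₁ = −2·E₁ + 4·E₂, S₂ = −E₁ + 4·E₂; reading off coefficients, c₁ = [-1, -2, -1] and c₂ = [-2, 4, 4].
Hence T = [2, 3] ⊗ [3, -1] ⊗ [-1, -2, -1] + [1, 3] ⊗ [1, 1] ⊗ [-2, 4, 4], so rank(T) ≤ 2.
These bounds meet, so rank(T) = 2.

2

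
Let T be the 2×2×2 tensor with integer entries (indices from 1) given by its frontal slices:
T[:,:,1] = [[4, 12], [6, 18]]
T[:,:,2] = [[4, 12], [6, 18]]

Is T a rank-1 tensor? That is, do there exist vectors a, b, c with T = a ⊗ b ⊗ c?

Yes

The mode-1 fibre T[:,1,1] = [4, 6] gives a = (2, 3) (primitive direction); the mode-2 fibre T[1,:,1] = [4, 12] gives b = (1, 3); then c[k] = T[1,1,k] / (a[1]·b[1]) = [4, 4] / 2 = (2, 2).
Expanding (2, 3) ⊗ (1, 3) ⊗ (2, 2) reproduces all 8 entries of T, so T = (2, 3) ⊗ (1, 3) ⊗ (2, 2) and rank(T) ≤ 1.
Equivalently every frontal slice T[:,:,k] is c[k] times the rank-1 matrix (2, 3) ⊗ (1, 3). So T has rank 1 (it is nonzero).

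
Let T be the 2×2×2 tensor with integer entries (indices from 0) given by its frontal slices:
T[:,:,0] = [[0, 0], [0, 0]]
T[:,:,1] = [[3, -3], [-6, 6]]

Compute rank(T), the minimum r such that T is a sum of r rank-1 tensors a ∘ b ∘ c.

Lower bound: T ≠ 0 (e.g. T[0,0,1] = 3), so rank(T) ≥ 1.
Upper bound: if T = a ∘ b ∘ c then every fibre of T is a multiple of the corresponding factor, so read the factors off the fibres through the nonzero entry T[0,0,1] = 3.
The mode-1 fibre T[:,0,1] = [3, -6] gives a = (1, -2) (primitive direction); the mode-2 fibre T[0,:,1] = [3, -3] gives b = (1, -1); then c[k] = T[0,0,k] / (a[0]·b[0]) = [0, 3] / 1 = (0, 3).
Expanding (1, -2) ∘ (1, -1) ∘ (0, 3) reproduces all 8 entries of T, so T = (1, -2) ∘ (1, -1) ∘ (0, 3) and rank(T) ≤ 1.
These bounds meet, so rank(T) = 1.

1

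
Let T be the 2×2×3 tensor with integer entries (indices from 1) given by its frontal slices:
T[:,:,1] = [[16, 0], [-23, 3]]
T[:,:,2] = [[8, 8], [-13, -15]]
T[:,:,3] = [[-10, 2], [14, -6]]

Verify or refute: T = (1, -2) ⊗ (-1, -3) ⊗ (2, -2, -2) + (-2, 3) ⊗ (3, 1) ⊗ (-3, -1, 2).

Yes

Reconstruct entrywise from the claimed factors. For example, T[1,2,2] = 8 and Σₗ aₗ[1]bₗ[2]cₗ[2] = (1)·(-3)·(-2) + (-2)·(1)·(-1) = 8; checking all 12 entries, every one matches. The claim holds.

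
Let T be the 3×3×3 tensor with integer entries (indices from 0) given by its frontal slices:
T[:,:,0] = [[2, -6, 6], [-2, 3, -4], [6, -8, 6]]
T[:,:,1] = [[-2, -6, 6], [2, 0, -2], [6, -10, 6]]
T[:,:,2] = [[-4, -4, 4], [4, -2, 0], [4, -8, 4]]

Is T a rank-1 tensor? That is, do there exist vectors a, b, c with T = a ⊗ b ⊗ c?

No

The mode-1 unfolding of T (rows indexed by i, columns by (j,k) = (0,0), (0,1), (0,2), (1,0), (1,1), (1,2), (2,0), (2,1), (2,2)) is [[2, -2, -4, -6, -6, -4, 6, 6, 4], [-2, 2, 4, 3, 0, -2, -4, -2, 0], [6, 6, 4, -8, -10, -8, 6, 6, 4]].
There the 3×3 minor on rows i ∈ {0, 1, 2}, columns (j,k) ∈ {(0,0), (0,1), (1,0)} is det [[2, -2, -6], [-2, 2, 3], [6, 6, -8]] = 72 ≠ 0, so this unfolding has rank ≥ 3; CP rank is at least every unfolding rank, so rank(T) ≥ 3.
In particular rank(T) ≥ 3 > 1, so T is not rank-1.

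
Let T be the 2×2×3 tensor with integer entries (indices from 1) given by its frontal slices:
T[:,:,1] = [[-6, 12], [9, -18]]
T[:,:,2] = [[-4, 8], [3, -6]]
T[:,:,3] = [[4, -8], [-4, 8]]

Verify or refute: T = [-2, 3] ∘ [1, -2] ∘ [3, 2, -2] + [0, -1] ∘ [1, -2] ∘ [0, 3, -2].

Yes

Reconstruct entrywise from the claimed factors. For example, T[1,2,1] = 12 and Σₗ aₗ[1]bₗ[2]cₗ[1] = (-2)·(-2)·(3) + (0)·(-2)·(0) = 12; checking all 12 entries, every one matches. The claim holds.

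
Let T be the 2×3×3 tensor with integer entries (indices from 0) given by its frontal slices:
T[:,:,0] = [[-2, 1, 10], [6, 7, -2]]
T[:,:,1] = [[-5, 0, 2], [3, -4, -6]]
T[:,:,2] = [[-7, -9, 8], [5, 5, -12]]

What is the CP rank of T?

3

Lower bound: the mode-2 unfolding of T (rows indexed by j, columns by (i,k) = (0,0), (0,1), (0,2), (1,0), (1,1), (1,2)) is [[-2, -5, -7, 6, 3, 5], [1, 0, -9, 7, -4, 5], [10, 2, 8, -2, -6, -12]].
There the 3×3 minor on rows j ∈ {0, 1, 2}, columns (i,k) ∈ {(0,0), (0,1), (0,2)} is det [[-2, -5, -7], [1, 0, -9], [10, 2, 8]] = 440 ≠ 0, so this unfolding has rank ≥ 3; CP rank is at least every unfolding rank, so rank(T) ≥ 3. (Flattening ranks never certify an upper bound on CP rank; for that we must actually write T with 3 rank-1 terms.)
Upper bound: T is a sum of 3 rank-1 terms, T = [1, -1] ∘ [1, 2, -2] ∘ [-2, 0, -4] + [1, -1] ∘ [2, -1, -2] ∘ [-1, -2, -1] + [1, 1] ∘ [1, 2, 2] ∘ [2, -1, -1] (one valid choice — decompositions are not unique — normalised so each a, b is primitive with positive first nonzero entry; check it by expanding all entries), so rank(T) ≤ 3.
These bounds meet, so rank(T) = 3.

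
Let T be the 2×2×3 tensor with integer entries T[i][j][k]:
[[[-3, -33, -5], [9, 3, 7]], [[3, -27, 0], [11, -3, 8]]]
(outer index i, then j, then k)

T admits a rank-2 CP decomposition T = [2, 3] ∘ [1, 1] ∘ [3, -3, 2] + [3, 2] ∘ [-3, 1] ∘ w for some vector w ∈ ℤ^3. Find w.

w = [1, 3, 1]

Subtract the known terms from T to get the rank-1 residual R = [3, 2] ∘ [-3, 1] ∘ w, so R[i,j,k] = a[i]·b[j]·w[k]. Pick indices with nonzero a[0]·b[0] = (3)·(-3) = -9. Only the fibre through (0,0,·) is needed: R[0,0,:] = T[0,0,:] − Σₗ aₗ[0]bₗ[0]cₗ = [-3, -33, -5] − (2)·(1)·[3, -3, 2] = [-9, -27, -9]. Then w[k] = R[0,0,k] / -9 for each k, giving w = [-9, -27, -9] / -9 = [1, 3, 1].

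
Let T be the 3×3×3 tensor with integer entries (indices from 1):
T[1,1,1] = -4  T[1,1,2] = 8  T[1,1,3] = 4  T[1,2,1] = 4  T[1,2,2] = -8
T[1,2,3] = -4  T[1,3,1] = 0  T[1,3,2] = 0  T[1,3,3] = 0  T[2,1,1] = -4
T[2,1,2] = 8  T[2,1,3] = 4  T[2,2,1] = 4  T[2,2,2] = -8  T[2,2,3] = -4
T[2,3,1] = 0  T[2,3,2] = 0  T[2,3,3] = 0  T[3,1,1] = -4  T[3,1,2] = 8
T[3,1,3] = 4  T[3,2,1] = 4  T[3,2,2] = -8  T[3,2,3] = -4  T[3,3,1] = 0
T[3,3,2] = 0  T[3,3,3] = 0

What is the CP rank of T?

Lower bound: T ≠ 0 (e.g. T[1,1,1] = -4), so rank(T) ≥ 1.
Upper bound: if T = a ⊗ b ⊗ c then every fibre of T is a multiple of the corresponding factor, so read the factors off the fibres through the nonzero entry T[1,1,1] = -4.
The mode-1 fibre T[:,1,1] = [-4, -4, -4] gives a = (1, 1, 1) (primitive direction); the mode-2 fibre T[1,:,1] = [-4, 4, 0] gives b = (1, -1, 0); then c[k] = T[1,1,k] / (a[1]·b[1]) = [-4, 8, 4] / 1 = (-4, 8, 4).
Expanding (1, 1, 1) ⊗ (1, -1, 0) ⊗ (-4, 8, 4) reproduces all 27 entries of T, so T = (1, 1, 1) ⊗ (1, -1, 0) ⊗ (-4, 8, 4) and rank(T) ≤ 1.
These bounds meet, so rank(T) = 1.

1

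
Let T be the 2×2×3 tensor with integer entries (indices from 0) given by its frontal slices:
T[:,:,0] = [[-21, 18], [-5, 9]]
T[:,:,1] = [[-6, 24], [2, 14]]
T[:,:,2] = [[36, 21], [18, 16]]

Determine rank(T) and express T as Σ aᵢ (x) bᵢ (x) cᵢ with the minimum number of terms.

Lower bound: the mode-1 unfolding of T (rows indexed by i, columns by (j,k) = (0,0), (0,1), (0,2), (1,0), (1,1), (1,2)) is [[-21, -6, 36, 18, 24, 21], [-5, 2, 18, 9, 14, 16]].
There the 2×2 minor on rows i ∈ {0, 1}, columns (j,k) ∈ {(0,0), (0,1)} is det [[-21, -6], [-5, 2]] = -72 ≠ 0, so this unfolding has rank ≥ 2; CP rank is at least every unfolding rank, so rank(T) ≥ 2. (Unfolding ranks only ever bound the CP rank from below — rank(T) can be strictly larger than all of them — so the matching upper bound has to come from an explicit 2-term decomposition.)
Upper bound — finding two terms. Write S_k = T[:,:,k] for the frontal slices: S₀ = [[-21, 18], [-5, 9]], S₁ = [[-6, 24], [2, 14]], S₂ = [[36, 21], [18, 16]].
If T = a₁ (x) b₁ (x) c₁ + a₂ (x) b₂ (x) c₂ then each S_k = c₁[k]·a₁b₁ᵀ + c₂[k]·a₂b₂ᵀ. S₀ and S₁ are linearly independent, so a₁b₁ᵀ and a₂b₂ᵀ must span the same plane of matrices: they are the rank-1 matrices of the form x·S₀ + y·S₁.
det(x·S₀ + y·S₁) is −99·x² − 264·xy − 132·y² = (-33)·(x + 2·y)(3·x + 2·y), vanishing at (x:y) = (2:-1) and (2:-3).
M₁ = 2·S₀ − S₁ = [[-36, 12], [-12, 4]] = (-4)·(3, 1)(3, -1)ᵀ and M₂ = 2·S₀ − 3·S₁ = [[-24, -36], [-16, -24]] = (-4)·(3, 2)(2, 3)ᵀ, so take a₁ = (3, 1), b₁ = (3, -1), a₂ = (3, 2), b₂ = (2, 3).
Each slice is an integer combination of E₁ = a₁b₁ᵀ and E₂ = a₂b₂ᵀ: S₀ = −3·E₁ + E₂, S₁ = −2·E₁ + 2·E₂, S₂ = 2·E₁ + 3·E₂; reading off coefficients, c₁ = (-3, -2, 2) and c₂ = (1, 2, 3).
Hence T = (3, 1) (x) (3, -1) (x) (-3, -2, 2) + (3, 2) (x) (2, 3) (x) (1, 2, 3), so rank(T) ≤ 2.
These bounds meet, so rank(T) = 2.
Check entry T[1,0,1] = 2: (1)·(3)·(-2) + (2)·(2)·(2) = 2.

rank(T) = 2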